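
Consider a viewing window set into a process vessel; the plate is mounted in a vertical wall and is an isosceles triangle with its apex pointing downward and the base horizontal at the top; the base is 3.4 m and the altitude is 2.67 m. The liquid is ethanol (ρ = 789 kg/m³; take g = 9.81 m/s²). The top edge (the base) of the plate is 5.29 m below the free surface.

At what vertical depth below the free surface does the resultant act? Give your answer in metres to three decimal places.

γ = ρg = 789 × 9.81 / 1000 = 7.74009 kN/m³.
With the apex down, the centroid sits h/3 = 2.67/3 = 0.89 m below the base (the top edge), so the centroid depth is h_c = 5.29 + 0.89 = 6.18 m.
A = ½ × 3.4 × 2.67 = 4.539 m².
Resultant F = γ·h_c·A = 7.74009 × 6.18 × 4.539 = 217.117 kN.
I_c = b·h³/36 = 3.4 × 2.67³/36 = 1.79767 m⁴.
Centre of pressure: y_p = y_c + I_c/(y_c·A) = 6.18 + 1.79767/(6.18 × 4.539) = 6.18 + 0.0640857 = 6.24409 m along the plane.

h_p = 6.244 m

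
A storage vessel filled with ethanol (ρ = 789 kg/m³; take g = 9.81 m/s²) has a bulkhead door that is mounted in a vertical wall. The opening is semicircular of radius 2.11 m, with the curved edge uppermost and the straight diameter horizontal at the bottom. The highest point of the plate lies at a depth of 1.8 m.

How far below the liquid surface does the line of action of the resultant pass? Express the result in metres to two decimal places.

h_p = 3.12 m

γ = ρg = 789 × 9.81 / 1000 = 7.74009 kN/m³.
The centroid lies 4r/(3π) = 0.895512 m above the diameter, so r − 4r/(3π) = 2.11 − 0.895512 = 1.21449 m below the topmost point, so the centroid depth is h_c = 1.8 + 1.21449 = 3.01449 m.
A = πr²/2 = π × 2.11²/2 = 6.99334 m².
Resultant F = γ·h_c·A = 7.74009 × 3.01449 × 6.99334 = 163.172 kN.
I_c = (π/8 − 8/(9π))·r⁴ = 0.109757 × 2.11⁴ = 2.17551 m⁴.
Centre of pressure: y_p = y_c + I_c/(y_c·A) = 3.01449 + 2.17551/(3.01449 × 6.99334) = 3.01449 + 0.103196 = 3.11769 m along the plane.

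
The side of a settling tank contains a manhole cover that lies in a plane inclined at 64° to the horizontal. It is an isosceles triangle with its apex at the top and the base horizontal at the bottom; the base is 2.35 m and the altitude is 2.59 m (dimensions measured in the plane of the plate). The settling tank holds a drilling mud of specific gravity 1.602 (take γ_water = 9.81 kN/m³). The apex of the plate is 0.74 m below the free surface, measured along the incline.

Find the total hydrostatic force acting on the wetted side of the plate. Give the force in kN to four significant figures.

F ≈ 106.0 kN

γ = 1.602 × 9.81 = 15.71562 kN/m³.
Let θ = 64° be the plate's angle to the horizontal; measure y along the incline from where the plane meets the free surface. Vertical depth h = y·sinθ with sinθ = 0.898794.
With the apex up, the centroid sits 2h/3 = 2 × 2.59/3 = 1.72667 m below the apex, so y_c = 0.74 + 1.72667 = 2.46667 m and h_c = 2.46667 × 0.898794 = 2.21703 m.
A = ½ × 2.35 × 2.59 = 3.04325 m².
Resultant F = γ·h_c·A = 15.71562 × 2.21703 × 3.04325 = 106.033 kN.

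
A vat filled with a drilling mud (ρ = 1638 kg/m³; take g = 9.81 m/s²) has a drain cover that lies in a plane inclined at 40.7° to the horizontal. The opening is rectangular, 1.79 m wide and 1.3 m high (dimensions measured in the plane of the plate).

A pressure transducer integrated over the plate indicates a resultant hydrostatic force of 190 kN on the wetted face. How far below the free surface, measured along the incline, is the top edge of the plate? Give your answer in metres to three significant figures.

y_top ≈ 7.14 m

γ = ρg = 1638 × 9.81 / 1000 = 16.06878 kN/m³.
A = 1.79 × 1.3 = 2.327 m².
From F = γ·h_c·A, the centroid depth is h_c = 190/(16.06878 × 2.327) = 5.08129 m.
Let θ = 40.7° be the plate's angle to the horizontal; measure y along the incline from where the plane meets the free surface. Vertical depth h = y·sinθ with sinθ = 0.652098.
Along the incline, y_c = h_c/sinθ = 5.08129/0.652098 = 7.79222 m.
The centroid lies 1.3/2 = 0.65 m below the top edge, so the top edge sits at y_top = 7.79222 − 0.65 = 7.14222 m along the incline.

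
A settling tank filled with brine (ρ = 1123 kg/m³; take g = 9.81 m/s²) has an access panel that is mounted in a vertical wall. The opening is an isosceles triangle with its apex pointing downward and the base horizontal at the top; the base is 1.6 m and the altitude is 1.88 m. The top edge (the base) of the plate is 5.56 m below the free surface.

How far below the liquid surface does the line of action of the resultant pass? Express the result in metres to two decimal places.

h_p = 6.22 m

γ = ρg = 1123 × 9.81 / 1000 = 11.01663 kN/m³.
With the apex down, the centroid sits h/3 = 1.88/3 = 0.626667 m below the base (the top edge), so the centroid depth is h_c = 5.56 + 0.626667 = 6.18667 m.
A = ½ × 1.6 × 1.88 = 1.504 m².
Resultant F = γ·h_c·A = 11.01663 × 6.18667 × 1.504 = 102.507 kN.
I_c = b·h³/36 = 1.6 × 1.88³/36 = 0.295319 m⁴.
Centre of pressure: y_p = y_c + I_c/(y_c·A) = 6.18667 + 0.295319/(6.18667 × 1.504) = 6.18667 + 0.0317385 = 6.21841 m along the plane.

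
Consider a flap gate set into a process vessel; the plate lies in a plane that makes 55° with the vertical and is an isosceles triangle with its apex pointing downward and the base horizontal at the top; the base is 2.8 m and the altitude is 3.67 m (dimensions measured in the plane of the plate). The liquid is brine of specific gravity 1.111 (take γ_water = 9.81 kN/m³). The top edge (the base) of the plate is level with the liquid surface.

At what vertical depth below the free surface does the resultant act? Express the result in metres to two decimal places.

h_p = 1.05 m

γ = 1.111 × 9.81 = 10.89891 kN/m³.
The plate makes 55° with the vertical, i.e. θ = 90° − 55° = 35° to the horizontal. Measuring y along the incline from the free-surface line, vertical depth h = y·sinθ with sinθ = 0.573576.
With the apex down, the centroid sits h/3 = 3.67/3 = 1.22333 m below the base (the top edge), so y_c = 1.22333 m and h_c = 1.22333 × 0.573576 = 0.701673 m.
A = ½ × 2.8 × 3.67 = 5.138 m².
Resultant F = γ·h_c·A = 10.89891 × 0.701673 × 5.138 = 39.2927 kN.
I_c = b·h³/36 = 2.8 × 3.67³/36 = 3.84462 m⁴.
Centre of pressure: y_p = y_c + I_c/(y_c·A) = 1.22333 + 3.84462/(1.22333 × 5.138) = 1.22333 + 0.611668 = 1.835 m along the plane.
Vertically, h_p = y_p·sinθ = 1.835 × 0.573576 = 1.05251 m.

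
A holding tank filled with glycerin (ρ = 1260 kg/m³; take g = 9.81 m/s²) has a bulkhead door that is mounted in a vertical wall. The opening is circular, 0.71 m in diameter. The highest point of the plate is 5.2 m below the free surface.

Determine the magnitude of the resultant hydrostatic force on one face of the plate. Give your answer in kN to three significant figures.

γ = ρg = 1260 × 9.81 / 1000 = 12.3606 kN/m³.
The centroid is at the centre, 0.355 m below the top of the plate, so the centroid depth is h_c = 5.2 + 0.355 = 5.555 m.
A = π(0.355)² = 0.395919 m².
Resultant F = γ·h_c·A = 12.3606 × 5.555 × 0.395919 = 27.185 kN.

F ≈ 27.2 kN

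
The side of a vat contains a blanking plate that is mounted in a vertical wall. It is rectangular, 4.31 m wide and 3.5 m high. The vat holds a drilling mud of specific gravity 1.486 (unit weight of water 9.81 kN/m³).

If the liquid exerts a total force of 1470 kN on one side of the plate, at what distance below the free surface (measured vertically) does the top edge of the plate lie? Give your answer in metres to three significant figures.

γ = 1.486 × 9.81 = 14.57766 kN/m³.
A = 4.31 × 3.5 = 15.085 m².
From F = γ·h_c·A, the centroid depth is h_c = 1470/(14.57766 × 15.085) = 6.68474 m.
The centroid lies 3.5/2 = 1.75 m below the top edge, so the top edge sits at h_top = 6.68474 − 1.75 = 4.93474 m below the surface.

d_top ≈ 4.93 m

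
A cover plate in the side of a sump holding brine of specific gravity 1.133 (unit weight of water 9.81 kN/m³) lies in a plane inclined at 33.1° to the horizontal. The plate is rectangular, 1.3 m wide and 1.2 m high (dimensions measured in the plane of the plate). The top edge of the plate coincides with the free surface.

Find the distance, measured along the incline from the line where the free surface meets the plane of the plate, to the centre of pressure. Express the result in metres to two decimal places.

γ = 1.133 × 9.81 = 11.11473 kN/m³.
Let θ = 33.1° be the plate's angle to the horizontal; measure y along the incline from where the plane meets the free surface. Vertical depth h = y·sinθ with sinθ = 0.546102.
The centroid lies 1.2/2 = 0.6 m below the top edge, so y_c = 0.6 m and h_c = 0.6 × 0.546102 = 0.327661 m.
A = 1.3 × 1.2 = 1.56 m².
Resultant F = γ·h_c·A = 11.11473 × 0.327661 × 1.56 = 5.68131 kN.
I_c = b·h³/12 = 1.3 × 1.2³/12 = 0.1872 m⁴.
Centre of pressure: y_p = y_c + I_c/(y_c·A) = 0.6 + 0.1872/(0.6 × 1.56) = 0.6 + 0.2 = 0.8 m along the plane.

y_p = 0.80 m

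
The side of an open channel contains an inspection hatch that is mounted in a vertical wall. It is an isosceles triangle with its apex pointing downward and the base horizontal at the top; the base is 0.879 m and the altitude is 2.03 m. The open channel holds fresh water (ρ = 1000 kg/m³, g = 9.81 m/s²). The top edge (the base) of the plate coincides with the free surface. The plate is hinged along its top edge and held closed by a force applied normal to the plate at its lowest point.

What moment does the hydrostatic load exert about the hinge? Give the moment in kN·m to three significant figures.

γ = ρg = 1000 × 9.81 = 9810 N/m³ = 9.81 kN/m³.
With the apex down, the centroid sits h/3 = 2.03/3 = 0.676667 m below the base (the top edge), so the centroid depth is h_c = 0.676667 m.
A = ½ × 0.879 × 2.03 = 0.892185 m².
Resultant F = γ·h_c·A = 9.81 × 0.676667 × 0.892185 = 5.92242 kN.
I_c = b·h³/36 = 0.879 × 2.03³/36 = 0.204256 m⁴.
Centre of pressure: y_p = y_c + I_c/(y_c·A) = 0.676667 + 0.204256/(0.676667 × 0.892185) = 0.676667 + 0.338333 = 1.015 m along the plane.
The resultant acts 0.676667 + 0.338333 = 1.015 m (along the plate) below the hinge at the top edge, so the moment about the hinge is M = F × 1.015 = 5.92242 × 1.015 = 6.01126 kN·m.

M ≈ 6.01 kN·m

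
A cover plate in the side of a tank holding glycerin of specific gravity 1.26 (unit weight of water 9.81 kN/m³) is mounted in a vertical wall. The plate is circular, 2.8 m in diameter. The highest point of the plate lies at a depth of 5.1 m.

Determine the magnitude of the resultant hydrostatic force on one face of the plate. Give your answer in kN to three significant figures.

γ = 1.26 × 9.81 = 12.3606 kN/m³.
The centroid is at the centre, 1.4 m below the top of the plate, so the centroid depth is h_c = 5.1 + 1.4 = 6.5 m.
A = π(1.4)² = 6.15752 m².
Resultant F = γ·h_c·A = 12.3606 × 6.5 × 6.15752 = 494.719 kN.

F ≈ 495 kN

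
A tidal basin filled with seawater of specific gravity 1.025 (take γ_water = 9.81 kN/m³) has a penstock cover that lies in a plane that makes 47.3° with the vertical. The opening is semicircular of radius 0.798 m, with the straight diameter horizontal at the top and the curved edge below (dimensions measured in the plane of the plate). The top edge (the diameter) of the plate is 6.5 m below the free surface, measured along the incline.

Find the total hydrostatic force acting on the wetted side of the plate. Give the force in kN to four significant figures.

γ = 1.025 × 9.81 = 10.05525 kN/m³.
The plate makes 47.3° with the vertical, i.e. θ = 90° − 47.3° = 42.7° to the horizontal. Measuring y along the incline from the free-surface line, vertical depth h = y·sinθ with sinθ = 0.678160.
The centroid of a semicircle lies 4r/(3π) = 0.338682 m from the diameter, here below the top edge, so y_c = 6.5 + 0.338682 = 6.83868 m and h_c = 6.83868 × 0.678160 = 4.63772 m.
A = πr²/2 = π × 0.798²/2 = 1.00029 m².
Resultant F = γ·h_c·A = 10.05525 × 4.63772 × 1.00029 = 46.647 kN.

F ≈ 46.65 kN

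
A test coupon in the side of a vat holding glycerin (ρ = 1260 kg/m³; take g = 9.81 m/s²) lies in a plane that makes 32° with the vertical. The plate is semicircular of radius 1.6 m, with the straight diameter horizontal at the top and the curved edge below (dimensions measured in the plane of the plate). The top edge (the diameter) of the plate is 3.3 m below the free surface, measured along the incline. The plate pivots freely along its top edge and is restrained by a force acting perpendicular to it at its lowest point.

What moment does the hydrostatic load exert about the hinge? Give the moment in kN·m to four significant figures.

M ≈ 121.4 kN·m

γ = ρg = 1260 × 9.81 / 1000 = 12.3606 kN/m³.
The plate makes 32° with the vertical, i.e. θ = 90° − 32° = 58° to the horizontal. Measuring y along the incline from the free-surface line, vertical depth h = y·sinθ with sinθ = 0.848048.
The centroid of a semicircle lies 4r/(3π) = 0.679061 m from the diameter, here below the top edge, so y_c = 3.3 + 0.679061 = 3.97906 m and h_c = 3.97906 × 0.848048 = 3.37443 m.
A = πr²/2 = π × 1.6²/2 = 4.02124 m².
Resultant F = γ·h_c·A = 12.3606 × 3.37443 × 4.02124 = 167.726 kN.
I_c = (π/8 − 8/(9π))·r⁴ = 0.109757 × 1.6⁴ = 0.719303 m⁴.
Centre of pressure: y_p = y_c + I_c/(y_c·A) = 3.97906 + 0.719303/(3.97906 × 4.02124) = 3.97906 + 0.0449543 = 4.02401 m along the plane.
The resultant acts 0.679061 + 0.0449543 = 0.724015 m (along the plate) below the hinge at the top edge, so the moment about the hinge is M = F × 0.724015 = 167.726 × 0.724015 = 121.436 kN·m.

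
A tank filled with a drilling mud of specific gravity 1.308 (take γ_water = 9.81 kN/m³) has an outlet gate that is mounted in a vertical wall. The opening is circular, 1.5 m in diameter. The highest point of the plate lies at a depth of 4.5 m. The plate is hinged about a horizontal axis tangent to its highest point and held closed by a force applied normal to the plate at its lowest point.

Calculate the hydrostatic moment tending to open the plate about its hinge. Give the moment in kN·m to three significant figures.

M ≈ 92.5 kN·m

γ = 1.308 × 9.81 = 12.83148 kN/m³.
The centroid is at the centre, 0.75 m below the top of the plate, so the centroid depth is h_c = 4.5 + 0.75 = 5.25 m.
A = π(0.75)² = 1.76715 m².
Resultant F = γ·h_c·A = 12.83148 × 5.25 × 1.76715 = 119.045 kN.
I_c = πr⁴/4 = π × 0.75⁴/4 = 0.248505 m⁴.
Centre of pressure: y_p = y_c + I_c/(y_c·A) = 5.25 + 0.248505/(5.25 × 1.76715) = 5.25 + 0.0267857 = 5.27679 m along the plane.
The resultant acts 0.75 + 0.0267857 = 0.776786 m (along the plate) below the hinge at the top edge, so the moment about the hinge is M = F × 0.776786 = 119.045 × 0.776786 = 92.4725 kN·m.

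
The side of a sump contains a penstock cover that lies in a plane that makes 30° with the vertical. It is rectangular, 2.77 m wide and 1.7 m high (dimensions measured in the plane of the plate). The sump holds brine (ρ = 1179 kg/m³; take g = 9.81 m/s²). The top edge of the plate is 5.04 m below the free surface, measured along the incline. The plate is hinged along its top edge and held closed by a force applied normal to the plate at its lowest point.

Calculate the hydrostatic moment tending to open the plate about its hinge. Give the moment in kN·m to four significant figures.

M ≈ 247.5 kN·m

γ = ρg = 1179 × 9.81 / 1000 = 11.56599 kN/m³.
The plate makes 30° with the vertical, i.e. θ = 90° − 30° = 60° to the horizontal. Measuring y along the incline from the free-surface line, vertical depth h = y·sinθ with sinθ = 0.866025.
The centroid lies 1.7/2 = 0.85 m below the top edge, so y_c = 5.04 + 0.85 = 5.89 m and h_c = 5.89 × 0.866025 = 5.10089 m.
A = 2.77 × 1.7 = 4.709 m².
Resultant F = γ·h_c·A = 11.56599 × 5.10089 × 4.709 = 277.816 kN.
I_c = b·h³/12 = 2.77 × 1.7³/12 = 1.13408 m⁴.
Centre of pressure: y_p = y_c + I_c/(y_c·A) = 5.89 + 1.13408/(5.89 × 4.709) = 5.89 + 0.0408884 = 5.93089 m along the plane.
The resultant acts 0.85 + 0.0408884 = 0.890888 m (along the plate) below the hinge at the top edge, so the moment about the hinge is M = F × 0.890888 = 277.816 × 0.890888 = 247.503 kN·m.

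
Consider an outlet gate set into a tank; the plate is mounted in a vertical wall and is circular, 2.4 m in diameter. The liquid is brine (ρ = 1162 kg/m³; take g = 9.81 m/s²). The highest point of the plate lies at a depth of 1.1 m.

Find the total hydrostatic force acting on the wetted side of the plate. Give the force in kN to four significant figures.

F ≈ 118.6 kN

γ = ρg = 1162 × 9.81 / 1000 = 11.39922 kN/m³.
The centroid is at the centre, 1.2 m below the top of the plate, so the centroid depth is h_c = 1.1 + 1.2 = 2.3 m.
A = π(1.2)² = 4.52389 m².
Resultant F = γ·h_c·A = 11.39922 × 2.3 × 4.52389 = 118.608 kN.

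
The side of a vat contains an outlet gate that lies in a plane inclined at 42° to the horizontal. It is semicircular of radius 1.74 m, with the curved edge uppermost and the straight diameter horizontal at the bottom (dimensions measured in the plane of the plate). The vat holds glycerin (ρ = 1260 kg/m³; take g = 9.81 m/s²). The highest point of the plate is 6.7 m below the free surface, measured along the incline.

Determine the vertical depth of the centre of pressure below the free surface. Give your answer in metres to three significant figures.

γ = ρg = 1260 × 9.81 / 1000 = 12.3606 kN/m³.
Let θ = 42° be the plate's angle to the horizontal; measure y along the incline from where the plane meets the free surface. Vertical depth h = y·sinθ with sinθ = 0.669131.
The centroid lies 4r/(3π) = 0.738479 m above the diameter, so r − 4r/(3π) = 1.74 − 0.738479 = 1.00152 m below the topmost point, so y_c = 6.7 + 1.00152 = 7.70152 m and h_c = 7.70152 × 0.669131 = 5.15333 m.
A = πr²/2 = π × 1.74²/2 = 4.75574 m².
Resultant F = γ·h_c·A = 12.3606 × 5.15333 × 4.75574 = 302.932 kN.
I_c = (π/8 − 8/(9π))·r⁴ = 0.109757 × 1.74⁴ = 1.00607 m⁴.
Centre of pressure: y_p = y_c + I_c/(y_c·A) = 7.70152 + 1.00607/(7.70152 × 4.75574) = 7.70152 + 0.0274684 = 7.72899 m along the plane.
Vertically, h_p = y_p·sinθ = 7.72899 × 0.669131 = 5.17171 m.

h_p = 5.17 m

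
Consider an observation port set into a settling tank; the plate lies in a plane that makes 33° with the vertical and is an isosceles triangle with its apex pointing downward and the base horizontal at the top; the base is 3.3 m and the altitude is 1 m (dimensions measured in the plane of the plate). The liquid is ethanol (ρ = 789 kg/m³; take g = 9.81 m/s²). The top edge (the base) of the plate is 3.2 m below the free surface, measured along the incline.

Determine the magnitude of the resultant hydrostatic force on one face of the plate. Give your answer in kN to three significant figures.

γ = ρg = 789 × 9.81 / 1000 = 7.74009 kN/m³.
The plate makes 33° with the vertical, i.e. θ = 90° − 33° = 57° to the horizontal. Measuring y along the incline from the free-surface line, vertical depth h = y·sinθ with sinθ = 0.838671.
With the apex down, the centroid sits h/3 = 1/3 = 0.333333 m below the base (the top edge), so y_c = 3.2 + 0.333333 = 3.53333 m and h_c = 3.53333 × 0.838671 = 2.9633 m.
A = ½ × 3.3 × 1 = 1.65 m².
Resultant F = γ·h_c·A = 7.74009 × 2.9633 × 1.65 = 37.8447 kN.

F ≈ 37.8 kN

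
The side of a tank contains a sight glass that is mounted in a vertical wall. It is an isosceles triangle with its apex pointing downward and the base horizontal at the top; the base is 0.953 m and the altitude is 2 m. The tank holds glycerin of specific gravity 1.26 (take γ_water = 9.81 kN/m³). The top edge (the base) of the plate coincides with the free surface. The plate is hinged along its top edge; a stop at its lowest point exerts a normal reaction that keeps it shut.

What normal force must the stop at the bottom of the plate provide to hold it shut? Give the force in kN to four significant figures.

γ = 1.26 × 9.81 = 12.3606 kN/m³.
With the apex down, the centroid sits h/3 = 2/3 = 0.666667 m below the base (the top edge), so the centroid depth is h_c = 0.666667 m.
A = ½ × 0.953 × 2 = 0.953 m².
Resultant F = γ·h_c·A = 12.3606 × 0.666667 × 0.953 = 7.85311 kN.
I_c = b·h³/36 = 0.953 × 2³/36 = 0.211778 m⁴.
Centre of pressure: y_p = y_c + I_c/(y_c·A) = 0.666667 + 0.211778/(0.666667 × 0.953) = 0.666667 + 0.333334 = 1 m along the plane.
The resultant acts 0.666667 + 0.333334 = 1 m (along the plate) below the hinge at the top edge, so the moment about the hinge is M = F × 1 = 7.85311 × 1 = 7.85311 kN·m.
A normal force at the bottom, 2 m from the hinge, must supply this moment: P = 7.85311/2 = 3.92656 kN.

P ≈ 3.927 kN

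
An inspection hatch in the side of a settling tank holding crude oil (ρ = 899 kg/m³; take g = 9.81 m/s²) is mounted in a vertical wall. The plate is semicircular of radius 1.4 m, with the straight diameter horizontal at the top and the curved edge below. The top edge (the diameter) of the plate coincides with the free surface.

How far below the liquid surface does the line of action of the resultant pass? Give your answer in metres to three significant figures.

h_p = 0.825 m

γ = ρg = 899 × 9.81 / 1000 = 8.81919 kN/m³.
The centroid of a semicircle lies 4r/(3π) = 0.594178 m from the diameter, here below the top edge, so the centroid depth is h_c = 0.594178 m.
A = πr²/2 = π × 1.4²/2 = 3.07876 m².
Resultant F = γ·h_c·A = 8.81919 × 0.594178 × 3.07876 = 16.1332 kN.
I_c = (π/8 − 8/(9π))·r⁴ = 0.109757 × 1.4⁴ = 0.421642 m⁴.
Centre of pressure: y_p = y_c + I_c/(y_c·A) = 0.594178 + 0.421642/(0.594178 × 3.07876) = 0.594178 + 0.23049 = 0.824668 m along the plane.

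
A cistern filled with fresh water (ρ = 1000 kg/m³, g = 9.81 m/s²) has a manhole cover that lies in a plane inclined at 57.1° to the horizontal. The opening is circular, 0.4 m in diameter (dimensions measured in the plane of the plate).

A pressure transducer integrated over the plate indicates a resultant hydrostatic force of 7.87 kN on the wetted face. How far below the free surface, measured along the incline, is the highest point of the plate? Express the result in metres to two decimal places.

y_top ≈ 7.40 m

γ = ρg = 1000 × 9.81 = 9810 N/m³ = 9.81 kN/m³.
A = π(0.2)² = 0.125664 m².
From F = γ·h_c·A, the centroid depth is h_c = 7.87/(9.81 × 0.125664) = 6.38403 m.
Let θ = 57.1° be the plate's angle to the horizontal; measure y along the incline from where the plane meets the free surface. Vertical depth h = y·sinθ with sinθ = 0.839620.
Along the incline, y_c = h_c/sinθ = 6.38403/0.839620 = 7.60348 m.
The centroid is at the centre, 0.2 m below the top of the plate, so the highest point sits at y_top = 7.60348 − 0.2 = 7.40348 m along the incline.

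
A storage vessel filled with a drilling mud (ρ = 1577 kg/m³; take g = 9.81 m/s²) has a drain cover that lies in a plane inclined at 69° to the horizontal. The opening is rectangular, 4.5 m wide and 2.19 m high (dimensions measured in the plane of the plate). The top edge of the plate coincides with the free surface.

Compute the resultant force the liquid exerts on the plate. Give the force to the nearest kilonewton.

F ≈ 156 kN

γ = ρg = 1577 × 9.81 / 1000 = 15.47037 kN/m³.
Let θ = 69° be the plate's angle to the horizontal; measure y along the incline from where the plane meets the free surface. Vertical depth h = y·sinθ with sinθ = 0.933580.
The centroid lies 2.19/2 = 1.095 m below the top edge, so y_c = 1.095 m and h_c = 1.095 × 0.933580 = 1.02227 m.
A = 4.5 × 2.19 = 9.855 m².
Resultant F = γ·h_c·A = 15.47037 × 1.02227 × 9.855 = 155.856 kN.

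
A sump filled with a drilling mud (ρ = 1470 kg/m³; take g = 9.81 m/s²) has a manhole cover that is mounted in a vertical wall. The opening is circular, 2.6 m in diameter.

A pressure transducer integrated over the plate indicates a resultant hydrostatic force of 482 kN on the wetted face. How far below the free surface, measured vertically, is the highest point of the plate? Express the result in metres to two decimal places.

d_top ≈ 5.00 m

γ = ρg = 1470 × 9.81 / 1000 = 14.4207 kN/m³.
A = π(1.3)² = 5.30929 m².
From F = γ·h_c·A, the centroid depth is h_c = 482/(14.4207 × 5.30929) = 6.29541 m.
The centroid is at the centre, 1.3 m below the top of the plate, so the highest point sits at h_top = 6.29541 − 1.3 = 4.99541 m below the surface.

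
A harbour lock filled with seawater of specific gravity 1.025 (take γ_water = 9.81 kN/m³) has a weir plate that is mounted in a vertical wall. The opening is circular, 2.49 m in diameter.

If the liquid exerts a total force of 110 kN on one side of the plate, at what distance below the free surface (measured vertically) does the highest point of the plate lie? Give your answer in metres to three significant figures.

γ = 1.025 × 9.81 = 10.05525 kN/m³.
A = π(1.245)² = 4.86955 m².
From F = γ·h_c·A, the centroid depth is h_c = 110/(10.05525 × 4.86955) = 2.24652 m.
The centroid is at the centre, 1.245 m below the top of the plate, so the highest point sits at h_top = 2.24652 − 1.245 = 1.00152 m below the surface.

d_top ≈ 1.00 m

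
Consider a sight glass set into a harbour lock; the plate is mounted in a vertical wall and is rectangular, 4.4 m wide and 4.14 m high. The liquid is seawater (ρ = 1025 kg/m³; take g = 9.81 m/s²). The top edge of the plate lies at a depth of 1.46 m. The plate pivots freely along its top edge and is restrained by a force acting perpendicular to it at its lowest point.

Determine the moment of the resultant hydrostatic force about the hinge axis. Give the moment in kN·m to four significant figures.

γ = ρg = 1025 × 9.81 / 1000 = 10.05525 kN/m³.
The centroid lies 4.14/2 = 2.07 m below the top edge, so the centroid depth is h_c = 1.46 + 2.07 = 3.53 m.
A = 4.4 × 4.14 = 18.216 m².
Resultant F = γ·h_c·A = 10.05525 × 3.53 × 18.216 = 646.578 kN.
I_c = b·h³/12 = 4.4 × 4.14³/12 = 26.0179 m⁴.
Centre of pressure: y_p = y_c + I_c/(y_c·A) = 3.53 + 26.0179/(3.53 × 18.216) = 3.53 + 0.404617 = 3.93462 m along the plane.
The resultant acts 2.07 + 0.404617 = 2.47462 m (along the plate) below the hinge at the top edge, so the moment about the hinge is M = F × 2.47462 = 646.578 × 2.47462 = 1600.03 kN·m.

M ≈ 1600 kN·m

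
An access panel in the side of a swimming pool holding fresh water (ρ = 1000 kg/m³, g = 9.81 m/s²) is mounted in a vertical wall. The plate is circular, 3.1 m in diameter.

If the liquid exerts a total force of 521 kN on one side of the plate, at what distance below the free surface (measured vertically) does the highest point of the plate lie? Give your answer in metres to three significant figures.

γ = ρg = 1000 × 9.81 = 9810 N/m³ = 9.81 kN/m³.
A = π(1.55)² = 7.54768 m².
From F = γ·h_c·A, the centroid depth is h_c = 521/(9.81 × 7.54768) = 7.03648 m.
The centroid is at the centre, 1.55 m below the top of the plate, so the highest point sits at h_top = 7.03648 − 1.55 = 5.48648 m below the surface.

d_top ≈ 5.49 m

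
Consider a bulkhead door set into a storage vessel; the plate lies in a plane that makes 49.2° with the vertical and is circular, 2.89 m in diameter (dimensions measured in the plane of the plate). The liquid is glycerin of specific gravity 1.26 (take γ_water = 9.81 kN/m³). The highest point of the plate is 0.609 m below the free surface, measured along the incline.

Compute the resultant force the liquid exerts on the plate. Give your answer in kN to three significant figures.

γ = 1.26 × 9.81 = 12.3606 kN/m³.
The plate makes 49.2° with the vertical, i.e. θ = 90° − 49.2° = 40.8° to the horizontal. Measuring y along the incline from the free-surface line, vertical depth h = y·sinθ with sinθ = 0.653421.
The centroid is at the centre, 1.445 m below the top of the plate, so y_c = 0.609 + 1.445 = 2.054 m and h_c = 2.054 × 0.653421 = 1.34213 m.
A = π(1.445)² = 6.55972 m².
Resultant F = γ·h_c·A = 12.3606 × 1.34213 × 6.55972 = 108.823 kN.

F ≈ 109 kN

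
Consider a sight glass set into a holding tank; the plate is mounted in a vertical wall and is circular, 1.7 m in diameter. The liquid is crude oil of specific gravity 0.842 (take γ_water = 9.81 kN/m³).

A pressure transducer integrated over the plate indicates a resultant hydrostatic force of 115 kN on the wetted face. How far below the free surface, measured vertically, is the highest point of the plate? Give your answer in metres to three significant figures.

d_top ≈ 5.28 m

γ = 0.842 × 9.81 = 8.26002 kN/m³.
A = π(0.85)² = 2.2698 m².
From F = γ·h_c·A, the centroid depth is h_c = 115/(8.26002 × 2.2698) = 6.13379 m.
The centroid is at the centre, 0.85 m below the top of the plate, so the highest point sits at h_top = 6.13379 − 0.85 = 5.28379 m below the surface.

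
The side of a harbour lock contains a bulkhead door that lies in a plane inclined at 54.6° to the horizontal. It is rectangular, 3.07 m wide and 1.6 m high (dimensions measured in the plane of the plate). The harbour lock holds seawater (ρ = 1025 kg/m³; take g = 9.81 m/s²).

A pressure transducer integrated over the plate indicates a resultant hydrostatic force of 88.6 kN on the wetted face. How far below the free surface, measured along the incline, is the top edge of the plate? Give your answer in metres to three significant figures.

γ = ρg = 1025 × 9.81 / 1000 = 10.05525 kN/m³.
A = 3.07 × 1.6 = 4.912 m².
From F = γ·h_c·A, the centroid depth is h_c = 88.6/(10.05525 × 4.912) = 1.79383 m.
Let θ = 54.6° be the plate's angle to the horizontal; measure y along the incline from where the plane meets the free surface. Vertical depth h = y·sinθ with sinθ = 0.815128.
Along the incline, y_c = h_c/sinθ = 1.79383/0.815128 = 2.20067 m.
The centroid lies 1.6/2 = 0.8 m below the top edge, so the top edge sits at y_top = 2.20067 − 0.8 = 1.40067 m along the incline.

y_top ≈ 1.40 m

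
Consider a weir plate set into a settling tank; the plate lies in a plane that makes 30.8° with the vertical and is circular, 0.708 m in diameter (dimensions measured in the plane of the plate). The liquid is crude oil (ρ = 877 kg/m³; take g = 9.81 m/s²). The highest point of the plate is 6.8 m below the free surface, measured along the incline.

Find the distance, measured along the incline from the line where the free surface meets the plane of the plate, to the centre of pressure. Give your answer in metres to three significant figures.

γ = ρg = 877 × 9.81 / 1000 = 8.60337 kN/m³.
The plate makes 30.8° with the vertical, i.e. θ = 90° − 30.8° = 59.2° to the horizontal. Measuring y along the incline from the free-surface line, vertical depth h = y·sinθ with sinθ = 0.858960.
The centroid is at the centre, 0.354 m below the top of the plate, so y_c = 6.8 + 0.354 = 7.154 m and h_c = 7.154 × 0.858960 = 6.145 m.
A = π(0.354)² = 0.393692 m².
Resultant F = γ·h_c·A = 8.60337 × 6.145 × 0.393692 = 20.8136 kN.
I_c = πr⁴/4 = π × 0.354⁴/4 = 0.012334 m⁴.
Centre of pressure: y_p = y_c + I_c/(y_c·A) = 7.154 + 0.012334/(7.154 × 0.393692) = 7.154 + 0.00437924 = 7.15838 m along the plane.

y_p = 7.16 m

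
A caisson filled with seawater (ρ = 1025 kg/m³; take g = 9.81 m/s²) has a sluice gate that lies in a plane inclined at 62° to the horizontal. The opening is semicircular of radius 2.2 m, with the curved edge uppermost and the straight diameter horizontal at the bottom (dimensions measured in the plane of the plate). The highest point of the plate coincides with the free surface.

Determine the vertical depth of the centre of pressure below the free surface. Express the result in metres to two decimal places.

h_p = 1.35 m

γ = ρg = 1025 × 9.81 / 1000 = 10.05525 kN/m³.
Let θ = 62° be the plate's angle to the horizontal; measure y along the incline from where the plane meets the free surface. Vertical depth h = y·sinθ with sinθ = 0.882948.
The centroid lies 4r/(3π) = 0.933709 m above the diameter, so r − 4r/(3π) = 2.2 − 0.933709 = 1.26629 m below the topmost point, so y_c = 1.26629 m and h_c = 1.26629 × 0.882948 = 1.11807 m.
A = πr²/2 = π × 2.2²/2 = 7.60265 m².
Resultant F = γ·h_c·A = 10.05525 × 1.11807 × 7.60265 = 85.4726 kN.
I_c = (π/8 − 8/(9π))·r⁴ = 0.109757 × 2.2⁴ = 2.57112 m⁴.
Centre of pressure: y_p = y_c + I_c/(y_c·A) = 1.26629 + 2.57112/(1.26629 × 7.60265) = 1.26629 + 0.267069 = 1.53336 m along the plane.
Vertically, h_p = y_p·sinθ = 1.53336 × 0.882948 = 1.35388 m.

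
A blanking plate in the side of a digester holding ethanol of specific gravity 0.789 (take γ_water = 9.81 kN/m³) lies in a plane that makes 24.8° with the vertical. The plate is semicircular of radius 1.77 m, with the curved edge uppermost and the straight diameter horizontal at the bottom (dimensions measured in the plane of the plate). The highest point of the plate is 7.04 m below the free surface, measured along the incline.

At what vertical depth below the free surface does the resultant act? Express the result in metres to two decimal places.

γ = 0.789 × 9.81 = 7.74009 kN/m³.
The plate makes 24.8° with the vertical, i.e. θ = 90° − 24.8° = 65.2° to the horizontal. Measuring y along the incline from the free-surface line, vertical depth h = y·sinθ with sinθ = 0.907777.
The centroid lies 4r/(3π) = 0.751211 m above the diameter, so r − 4r/(3π) = 1.77 − 0.751211 = 1.01879 m below the topmost point, so y_c = 7.04 + 1.01879 = 8.05879 m and h_c = 8.05879 × 0.907777 = 7.31558 m.
A = πr²/2 = π × 1.77²/2 = 4.92115 m².
Resultant F = γ·h_c·A = 7.74009 × 7.31558 × 4.92115 = 278.651 kN.
I_c = (π/8 − 8/(9π))·r⁴ = 0.109757 × 1.77⁴ = 1.07727 m⁴.
Centre of pressure: y_p = y_c + I_c/(y_c·A) = 8.05879 + 1.07727/(8.05879 × 4.92115) = 8.05879 + 0.0271636 = 8.08595 m along the plane.
Vertically, h_p = y_p·sinθ = 8.08595 × 0.907777 = 7.34024 m.

h_p = 7.34 m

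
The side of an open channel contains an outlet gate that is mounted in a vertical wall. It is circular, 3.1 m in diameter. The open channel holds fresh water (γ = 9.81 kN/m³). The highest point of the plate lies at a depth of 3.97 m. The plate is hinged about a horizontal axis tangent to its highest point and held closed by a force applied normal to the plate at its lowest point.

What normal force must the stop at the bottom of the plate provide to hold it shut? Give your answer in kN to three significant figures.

P ≈ 219 kN

γ = 9.81 kN/m³.
The centroid is at the centre, 1.55 m below the top of the plate, so the centroid depth is h_c = 3.97 + 1.55 = 5.52 m.
A = π(1.55)² = 7.54768 m².
Resultant F = γ·h_c·A = 9.81 × 5.52 × 7.54768 = 408.716 kN.
I_c = πr⁴/4 = π × 1.55⁴/4 = 4.53332 m⁴.
Centre of pressure: y_p = y_c + I_c/(y_c·A) = 5.52 + 4.53332/(5.52 × 7.54768) = 5.52 + 0.108809 = 5.62881 m along the plane.
The resultant acts 1.55 + 0.108809 = 1.65881 m (along the plate) below the hinge at the top edge, so the moment about the hinge is M = F × 1.65881 = 408.716 × 1.65881 = 677.982 kN·m.
A normal force at the bottom, 3.1 m from the hinge, must supply this moment: P = 677.982/3.1 = 218.704 kN.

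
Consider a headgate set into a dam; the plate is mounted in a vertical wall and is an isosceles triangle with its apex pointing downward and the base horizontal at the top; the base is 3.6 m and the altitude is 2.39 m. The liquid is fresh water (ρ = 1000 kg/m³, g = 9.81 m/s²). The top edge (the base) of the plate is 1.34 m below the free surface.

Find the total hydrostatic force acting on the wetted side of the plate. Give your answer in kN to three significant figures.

F ≈ 90.2 kN

γ = ρg = 1000 × 9.81 = 9810 N/m³ = 9.81 kN/m³.
With the apex down, the centroid sits h/3 = 2.39/3 = 0.796667 m below the base (the top edge), so the centroid depth is h_c = 1.34 + 0.796667 = 2.13667 m.
A = ½ × 3.6 × 2.39 = 4.302 m².
Resultant F = γ·h_c·A = 9.81 × 2.13667 × 4.302 = 90.1731 kN.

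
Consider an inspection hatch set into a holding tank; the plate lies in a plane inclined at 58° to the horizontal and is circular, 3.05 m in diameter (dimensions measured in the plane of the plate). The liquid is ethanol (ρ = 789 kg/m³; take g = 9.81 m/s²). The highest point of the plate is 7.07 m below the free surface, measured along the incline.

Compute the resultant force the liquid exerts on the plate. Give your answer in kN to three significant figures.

γ = ρg = 789 × 9.81 / 1000 = 7.74009 kN/m³.
Let θ = 58° be the plate's angle to the horizontal; measure y along the incline from where the plane meets the free surface. Vertical depth h = y·sinθ with sinθ = 0.848048.
The centroid is at the centre, 1.525 m below the top of the plate, so y_c = 7.07 + 1.525 = 8.595 m and h_c = 8.595 × 0.848048 = 7.28897 m.
A = π(1.525)² = 7.30617 m².
Resultant F = γ·h_c·A = 7.74009 × 7.28897 × 7.30617 = 412.194 kN.

F ≈ 412 kN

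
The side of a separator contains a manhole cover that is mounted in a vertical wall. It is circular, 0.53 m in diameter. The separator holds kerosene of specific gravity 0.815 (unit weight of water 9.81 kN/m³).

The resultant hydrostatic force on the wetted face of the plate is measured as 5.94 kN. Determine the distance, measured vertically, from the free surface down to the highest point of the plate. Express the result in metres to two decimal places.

d_top ≈ 3.10 m

γ = 0.815 × 9.81 = 7.99515 kN/m³.
A = π(0.265)² = 0.220618 m².
From F = γ·h_c·A, the centroid depth is h_c = 5.94/(7.99515 × 0.220618) = 3.36759 m.
The centroid is at the centre, 0.265 m below the top of the plate, so the highest point sits at h_top = 3.36759 − 0.265 = 3.10259 m below the surface.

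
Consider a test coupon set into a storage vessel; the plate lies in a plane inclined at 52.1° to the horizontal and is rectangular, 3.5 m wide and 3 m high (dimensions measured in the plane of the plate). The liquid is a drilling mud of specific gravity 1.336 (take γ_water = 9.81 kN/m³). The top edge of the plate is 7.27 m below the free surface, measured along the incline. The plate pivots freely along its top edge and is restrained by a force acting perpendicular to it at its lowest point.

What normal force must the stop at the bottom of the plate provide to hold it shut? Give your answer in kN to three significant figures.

P ≈ 503 kN

γ = 1.336 × 9.81 = 13.10616 kN/m³.
Let θ = 52.1° be the plate's angle to the horizontal; measure y along the incline from where the plane meets the free surface. Vertical depth h = y·sinθ with sinθ = 0.789084.
The centroid lies 3/2 = 1.5 m below the top edge, so y_c = 7.27 + 1.5 = 8.77 m and h_c = 8.77 × 0.789084 = 6.92027 m.
A = 3.5 × 3 = 10.5 m².
Resultant F = γ·h_c·A = 13.10616 × 6.92027 × 10.5 = 952.331 kN.
I_c = b·h³/12 = 3.5 × 3³/12 = 7.875 m⁴.
Centre of pressure: y_p = y_c + I_c/(y_c·A) = 8.77 + 7.875/(8.77 × 10.5) = 8.77 + 0.0855188 = 8.85552 m along the plane.
The resultant acts 1.5 + 0.0855188 = 1.58552 m (along the plate) below the hinge at the top edge, so the moment about the hinge is M = F × 1.58552 = 952.331 × 1.58552 = 1509.94 kN·m.
A normal force at the bottom, 3 m from the hinge, must supply this moment: P = 1509.94/3 = 503.313 kN.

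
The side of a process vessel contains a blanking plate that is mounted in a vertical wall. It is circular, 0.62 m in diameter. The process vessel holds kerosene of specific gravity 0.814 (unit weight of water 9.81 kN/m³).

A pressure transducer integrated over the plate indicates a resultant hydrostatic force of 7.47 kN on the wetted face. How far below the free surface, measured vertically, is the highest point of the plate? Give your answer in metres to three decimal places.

γ = 0.814 × 9.81 = 7.98534 kN/m³.
A = π(0.31)² = 0.301907 m².
From F = γ·h_c·A, the centroid depth is h_c = 7.47/(7.98534 × 0.301907) = 3.09852 m.
The centroid is at the centre, 0.31 m below the top of the plate, so the highest point sits at h_top = 3.09852 − 0.31 = 2.78852 m below the surface.

d_top ≈ 2.789 m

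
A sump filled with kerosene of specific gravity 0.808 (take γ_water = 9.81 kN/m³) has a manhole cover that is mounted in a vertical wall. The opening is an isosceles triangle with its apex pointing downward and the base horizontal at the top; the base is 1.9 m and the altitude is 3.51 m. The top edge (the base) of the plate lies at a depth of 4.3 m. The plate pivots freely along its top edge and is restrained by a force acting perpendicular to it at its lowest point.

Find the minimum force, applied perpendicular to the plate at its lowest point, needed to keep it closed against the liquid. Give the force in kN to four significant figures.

γ = 0.808 × 9.81 = 7.92648 kN/m³.
With the apex down, the centroid sits h/3 = 3.51/3 = 1.17 m below the base (the top edge), so the centroid depth is h_c = 4.3 + 1.17 = 5.47 m.
A = ½ × 1.9 × 3.51 = 3.3345 m².
Resultant F = γ·h_c·A = 7.92648 × 5.47 × 3.3345 = 144.577 kN.
I_c = b·h³/36 = 1.9 × 3.51³/36 = 2.2823 m⁴.
Centre of pressure: y_p = y_c + I_c/(y_c·A) = 5.47 + 2.2823/(5.47 × 3.3345) = 5.47 + 0.125128 = 5.59513 m along the plane.
The resultant acts 1.17 + 0.125128 = 1.29513 m (along the plate) below the hinge at the top edge, so the moment about the hinge is M = F × 1.29513 = 144.577 × 1.29513 = 187.246 kN·m.
A normal force at the bottom, 3.51 m from the hinge, must supply this moment: P = 187.246/3.51 = 53.3464 kN.

P ≈ 53.35 kN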